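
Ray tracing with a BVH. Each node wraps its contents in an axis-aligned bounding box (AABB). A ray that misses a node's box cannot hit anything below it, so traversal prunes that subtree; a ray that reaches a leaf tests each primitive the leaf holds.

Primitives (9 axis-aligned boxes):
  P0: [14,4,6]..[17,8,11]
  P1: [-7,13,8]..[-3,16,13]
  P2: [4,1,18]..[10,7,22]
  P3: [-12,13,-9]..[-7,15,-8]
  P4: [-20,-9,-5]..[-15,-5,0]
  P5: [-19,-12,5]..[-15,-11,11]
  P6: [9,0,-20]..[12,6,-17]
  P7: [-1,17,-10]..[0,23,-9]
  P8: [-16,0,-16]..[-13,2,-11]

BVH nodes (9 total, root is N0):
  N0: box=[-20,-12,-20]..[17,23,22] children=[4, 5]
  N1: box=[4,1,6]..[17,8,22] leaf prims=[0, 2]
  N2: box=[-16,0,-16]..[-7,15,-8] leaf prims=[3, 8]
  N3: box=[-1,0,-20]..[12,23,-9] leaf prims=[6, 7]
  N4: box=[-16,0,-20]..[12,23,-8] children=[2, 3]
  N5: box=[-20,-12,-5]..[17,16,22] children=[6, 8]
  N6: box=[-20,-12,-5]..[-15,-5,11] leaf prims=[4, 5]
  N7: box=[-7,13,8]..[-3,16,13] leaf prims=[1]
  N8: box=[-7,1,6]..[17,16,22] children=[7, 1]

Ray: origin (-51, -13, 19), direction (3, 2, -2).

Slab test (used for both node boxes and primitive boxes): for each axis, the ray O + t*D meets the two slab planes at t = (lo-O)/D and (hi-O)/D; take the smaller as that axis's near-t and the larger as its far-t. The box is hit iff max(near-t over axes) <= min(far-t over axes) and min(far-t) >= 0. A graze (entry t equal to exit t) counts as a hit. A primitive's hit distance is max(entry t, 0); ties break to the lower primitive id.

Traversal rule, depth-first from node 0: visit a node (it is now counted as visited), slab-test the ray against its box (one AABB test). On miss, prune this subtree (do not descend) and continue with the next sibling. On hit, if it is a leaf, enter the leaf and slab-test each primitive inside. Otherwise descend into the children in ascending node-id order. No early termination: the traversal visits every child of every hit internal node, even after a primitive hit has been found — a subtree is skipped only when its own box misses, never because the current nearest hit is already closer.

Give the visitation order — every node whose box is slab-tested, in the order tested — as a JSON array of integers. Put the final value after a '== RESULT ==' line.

Walk:
N0 x:[31/3,68/3] y:[1/2,18] z:[-3/2,39/2] -> hit [31/3,18], descend [4, 5]
  N4 x:[35/3,21] y:[13/2,18] z:[27/2,39/2] -> hit [27/2,18], descend [2, 3]
    N2 x:[35/3,44/3] y:[13/2,14] z:[27/2,35/2] -> hit [27/2,14] leaf, test {P3@t=27/2, P8(miss)}
    N3 x:[50/3,21] y:[13/2,18] z:[14,39/2] -> hit [50/3,18] leaf, test {P6(miss), P7(miss)}
  N5 x:[31/3,68/3] y:[1/2,29/2] z:[-3/2,12] -> hit [31/3,12], descend [6, 8]
    N6 x:[31/3,12] y:[1/2,4] z:[4,12] -> miss, prune
    N8 x:[44/3,68/3] y:[7,29/2] z:[-3/2,13/2] -> miss, prune

Summary -> nodes [0, 4, 2, 3, 5, 6, 8]; box-tests=7; leaf-entries=2; first=P3

== RESULT ==
[0, 4, 2, 3, 5, 6, 8]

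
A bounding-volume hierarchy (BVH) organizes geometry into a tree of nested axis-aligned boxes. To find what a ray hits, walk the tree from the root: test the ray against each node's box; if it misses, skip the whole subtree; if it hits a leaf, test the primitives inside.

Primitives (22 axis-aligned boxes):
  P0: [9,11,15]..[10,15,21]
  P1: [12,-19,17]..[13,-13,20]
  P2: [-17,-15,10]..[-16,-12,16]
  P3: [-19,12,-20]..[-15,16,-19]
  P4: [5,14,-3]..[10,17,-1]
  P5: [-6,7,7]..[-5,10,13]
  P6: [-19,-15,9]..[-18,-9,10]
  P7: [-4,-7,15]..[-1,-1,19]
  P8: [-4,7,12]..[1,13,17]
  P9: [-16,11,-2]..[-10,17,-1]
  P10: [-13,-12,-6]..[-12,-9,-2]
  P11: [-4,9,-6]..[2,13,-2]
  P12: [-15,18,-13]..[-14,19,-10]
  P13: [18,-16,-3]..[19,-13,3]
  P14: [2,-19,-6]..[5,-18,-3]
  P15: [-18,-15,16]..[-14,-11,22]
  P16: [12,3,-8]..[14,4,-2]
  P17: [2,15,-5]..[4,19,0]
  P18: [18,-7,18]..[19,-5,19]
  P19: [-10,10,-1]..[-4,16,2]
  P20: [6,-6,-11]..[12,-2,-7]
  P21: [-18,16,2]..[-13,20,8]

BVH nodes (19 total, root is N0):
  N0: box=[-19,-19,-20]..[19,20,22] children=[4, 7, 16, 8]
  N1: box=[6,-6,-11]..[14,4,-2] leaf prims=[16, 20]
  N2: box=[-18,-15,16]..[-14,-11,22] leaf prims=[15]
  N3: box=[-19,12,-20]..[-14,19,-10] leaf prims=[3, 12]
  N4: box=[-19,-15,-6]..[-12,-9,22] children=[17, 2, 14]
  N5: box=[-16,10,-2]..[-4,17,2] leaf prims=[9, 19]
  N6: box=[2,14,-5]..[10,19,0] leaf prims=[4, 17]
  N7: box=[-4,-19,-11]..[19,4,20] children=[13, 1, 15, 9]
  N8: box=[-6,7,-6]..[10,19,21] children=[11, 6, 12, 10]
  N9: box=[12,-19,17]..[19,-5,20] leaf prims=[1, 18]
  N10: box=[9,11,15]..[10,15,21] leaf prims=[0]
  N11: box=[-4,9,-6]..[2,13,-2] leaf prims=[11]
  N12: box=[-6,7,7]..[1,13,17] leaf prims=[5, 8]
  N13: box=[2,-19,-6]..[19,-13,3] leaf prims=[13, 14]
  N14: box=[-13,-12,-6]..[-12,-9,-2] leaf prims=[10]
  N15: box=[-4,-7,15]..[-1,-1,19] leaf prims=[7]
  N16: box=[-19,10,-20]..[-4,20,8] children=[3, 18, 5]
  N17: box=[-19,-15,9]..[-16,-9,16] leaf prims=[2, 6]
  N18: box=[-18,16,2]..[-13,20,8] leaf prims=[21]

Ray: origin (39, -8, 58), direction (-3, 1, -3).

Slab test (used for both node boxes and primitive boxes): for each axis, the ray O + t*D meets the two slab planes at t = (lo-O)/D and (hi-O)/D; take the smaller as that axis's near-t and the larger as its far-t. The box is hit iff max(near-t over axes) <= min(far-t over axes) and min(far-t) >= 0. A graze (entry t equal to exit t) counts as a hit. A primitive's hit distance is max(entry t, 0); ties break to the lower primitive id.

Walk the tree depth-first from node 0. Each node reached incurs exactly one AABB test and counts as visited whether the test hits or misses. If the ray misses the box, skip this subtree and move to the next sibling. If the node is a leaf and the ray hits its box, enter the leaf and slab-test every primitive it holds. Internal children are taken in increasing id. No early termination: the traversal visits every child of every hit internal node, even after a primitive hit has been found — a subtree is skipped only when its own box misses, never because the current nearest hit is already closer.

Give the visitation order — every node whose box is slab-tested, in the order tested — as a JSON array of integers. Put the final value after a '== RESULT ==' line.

Walk:
N0 x:[20/3,58/3] y:[-11,28] z:[12,26] -> hit [12,58/3], descend [4, 7, 8, 16]
  N4 x:[17,58/3] y:[-7,-1] z:[12,64/3] -> miss, prune
  N7 x:[20/3,43/3] y:[-11,12] z:[38/3,23] -> miss, prune
  N8 x:[29/3,15] y:[15,27] z:[37/3,64/3] -> hit [15,15], descend [6, 10, 11, 12]
    N6 x:[29/3,37/3] y:[22,27] z:[58/3,21] -> miss, prune
    N10 x:[29/3,10] y:[19,23] z:[37/3,43/3] -> miss, prune
    N11 x:[37/3,43/3] y:[17,21] z:[20,64/3] -> miss, prune
    N12 x:[38/3,15] y:[15,21] z:[41/3,17] -> hit [15,15] leaf, test {P5@t=15, P8(miss)}
  N16 x:[43/3,58/3] y:[18,28] z:[50/3,26] -> hit [18,58/3], descend [3, 5, 18]
    N3 x:[53/3,58/3] y:[20,27] z:[68/3,26] -> miss, prune
    N5 x:[43/3,55/3] y:[18,25] z:[56/3,20] -> miss, prune
    N18 x:[52/3,19] y:[24,28] z:[50/3,56/3] -> miss, prune

order=[0, 4, 7, 8, 6, 10, 11, 12, 16, 3, 5, 18]  |boxes|=12  |leaves|=1  hit=P5

== RESULT ==
[0, 4, 7, 8, 6, 10, 11, 12, 16, 3, 5, 18]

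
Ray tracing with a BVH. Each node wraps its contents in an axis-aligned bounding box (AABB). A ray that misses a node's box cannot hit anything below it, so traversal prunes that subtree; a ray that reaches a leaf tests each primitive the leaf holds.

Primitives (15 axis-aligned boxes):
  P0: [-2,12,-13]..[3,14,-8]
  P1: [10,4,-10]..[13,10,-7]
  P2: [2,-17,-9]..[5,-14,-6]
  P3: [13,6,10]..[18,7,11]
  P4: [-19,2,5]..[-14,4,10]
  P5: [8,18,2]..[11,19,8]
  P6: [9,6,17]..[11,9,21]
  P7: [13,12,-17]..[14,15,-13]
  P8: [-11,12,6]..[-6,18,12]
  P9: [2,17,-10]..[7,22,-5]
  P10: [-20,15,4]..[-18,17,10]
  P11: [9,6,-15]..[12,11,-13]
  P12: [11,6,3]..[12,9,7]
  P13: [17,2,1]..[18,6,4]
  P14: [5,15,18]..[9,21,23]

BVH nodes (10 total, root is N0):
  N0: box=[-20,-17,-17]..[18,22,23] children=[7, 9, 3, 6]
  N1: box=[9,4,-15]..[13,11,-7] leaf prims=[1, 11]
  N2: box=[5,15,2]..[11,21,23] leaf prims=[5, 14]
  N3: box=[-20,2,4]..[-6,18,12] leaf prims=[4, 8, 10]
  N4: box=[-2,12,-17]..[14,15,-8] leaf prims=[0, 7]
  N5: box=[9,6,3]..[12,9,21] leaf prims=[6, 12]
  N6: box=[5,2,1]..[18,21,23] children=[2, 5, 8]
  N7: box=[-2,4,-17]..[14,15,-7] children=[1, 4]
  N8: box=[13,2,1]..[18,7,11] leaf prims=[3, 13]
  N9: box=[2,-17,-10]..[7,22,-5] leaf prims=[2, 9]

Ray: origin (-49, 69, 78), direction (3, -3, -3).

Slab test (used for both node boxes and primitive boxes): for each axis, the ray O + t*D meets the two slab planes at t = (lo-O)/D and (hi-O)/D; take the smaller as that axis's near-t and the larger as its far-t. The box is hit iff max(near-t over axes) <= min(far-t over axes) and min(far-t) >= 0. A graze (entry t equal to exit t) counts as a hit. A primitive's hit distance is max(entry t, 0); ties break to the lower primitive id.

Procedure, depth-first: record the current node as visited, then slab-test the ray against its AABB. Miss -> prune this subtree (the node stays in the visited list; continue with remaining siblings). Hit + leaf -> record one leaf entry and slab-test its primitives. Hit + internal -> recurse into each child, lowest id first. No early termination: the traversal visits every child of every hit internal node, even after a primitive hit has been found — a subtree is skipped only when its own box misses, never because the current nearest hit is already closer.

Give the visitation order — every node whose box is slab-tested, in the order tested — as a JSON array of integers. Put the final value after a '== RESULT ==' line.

Trace the traversal:
N0 x:[29/3,67/3] y:[47/3,86/3] z:[55/3,95/3] -> hit [55/3,67/3], descend [3, 6, 7, 9]
  N3 x:[29/3,43/3] y:[17,67/3] z:[22,74/3] -> miss, prune
  N6 x:[18,67/3] y:[16,67/3] z:[55/3,77/3] -> hit [55/3,67/3], descend [2, 5, 8]
    N2 x:[18,20] y:[16,18] z:[55/3,76/3] -> miss, prune
    N5 x:[58/3,61/3] y:[20,21] z:[19,25] -> hit [20,61/3] leaf, test {P6@t=20, P12(miss)}
    N8 x:[62/3,67/3] y:[62/3,67/3] z:[67/3,77/3] -> hit [67/3,67/3] leaf, test {P3(miss), P13(miss)}
  N7 x:[47/3,21] y:[18,65/3] z:[85/3,95/3] -> miss, prune
  N9 x:[17,56/3] y:[47/3,86/3] z:[83/3,88/3] -> miss, prune

Summary -> nodes [0, 3, 6, 2, 5, 8, 7, 9]; box-tests=8; leaf-entries=2; first=P6

== RESULT ==
[0, 3, 6, 2, 5, 8, 7, 9]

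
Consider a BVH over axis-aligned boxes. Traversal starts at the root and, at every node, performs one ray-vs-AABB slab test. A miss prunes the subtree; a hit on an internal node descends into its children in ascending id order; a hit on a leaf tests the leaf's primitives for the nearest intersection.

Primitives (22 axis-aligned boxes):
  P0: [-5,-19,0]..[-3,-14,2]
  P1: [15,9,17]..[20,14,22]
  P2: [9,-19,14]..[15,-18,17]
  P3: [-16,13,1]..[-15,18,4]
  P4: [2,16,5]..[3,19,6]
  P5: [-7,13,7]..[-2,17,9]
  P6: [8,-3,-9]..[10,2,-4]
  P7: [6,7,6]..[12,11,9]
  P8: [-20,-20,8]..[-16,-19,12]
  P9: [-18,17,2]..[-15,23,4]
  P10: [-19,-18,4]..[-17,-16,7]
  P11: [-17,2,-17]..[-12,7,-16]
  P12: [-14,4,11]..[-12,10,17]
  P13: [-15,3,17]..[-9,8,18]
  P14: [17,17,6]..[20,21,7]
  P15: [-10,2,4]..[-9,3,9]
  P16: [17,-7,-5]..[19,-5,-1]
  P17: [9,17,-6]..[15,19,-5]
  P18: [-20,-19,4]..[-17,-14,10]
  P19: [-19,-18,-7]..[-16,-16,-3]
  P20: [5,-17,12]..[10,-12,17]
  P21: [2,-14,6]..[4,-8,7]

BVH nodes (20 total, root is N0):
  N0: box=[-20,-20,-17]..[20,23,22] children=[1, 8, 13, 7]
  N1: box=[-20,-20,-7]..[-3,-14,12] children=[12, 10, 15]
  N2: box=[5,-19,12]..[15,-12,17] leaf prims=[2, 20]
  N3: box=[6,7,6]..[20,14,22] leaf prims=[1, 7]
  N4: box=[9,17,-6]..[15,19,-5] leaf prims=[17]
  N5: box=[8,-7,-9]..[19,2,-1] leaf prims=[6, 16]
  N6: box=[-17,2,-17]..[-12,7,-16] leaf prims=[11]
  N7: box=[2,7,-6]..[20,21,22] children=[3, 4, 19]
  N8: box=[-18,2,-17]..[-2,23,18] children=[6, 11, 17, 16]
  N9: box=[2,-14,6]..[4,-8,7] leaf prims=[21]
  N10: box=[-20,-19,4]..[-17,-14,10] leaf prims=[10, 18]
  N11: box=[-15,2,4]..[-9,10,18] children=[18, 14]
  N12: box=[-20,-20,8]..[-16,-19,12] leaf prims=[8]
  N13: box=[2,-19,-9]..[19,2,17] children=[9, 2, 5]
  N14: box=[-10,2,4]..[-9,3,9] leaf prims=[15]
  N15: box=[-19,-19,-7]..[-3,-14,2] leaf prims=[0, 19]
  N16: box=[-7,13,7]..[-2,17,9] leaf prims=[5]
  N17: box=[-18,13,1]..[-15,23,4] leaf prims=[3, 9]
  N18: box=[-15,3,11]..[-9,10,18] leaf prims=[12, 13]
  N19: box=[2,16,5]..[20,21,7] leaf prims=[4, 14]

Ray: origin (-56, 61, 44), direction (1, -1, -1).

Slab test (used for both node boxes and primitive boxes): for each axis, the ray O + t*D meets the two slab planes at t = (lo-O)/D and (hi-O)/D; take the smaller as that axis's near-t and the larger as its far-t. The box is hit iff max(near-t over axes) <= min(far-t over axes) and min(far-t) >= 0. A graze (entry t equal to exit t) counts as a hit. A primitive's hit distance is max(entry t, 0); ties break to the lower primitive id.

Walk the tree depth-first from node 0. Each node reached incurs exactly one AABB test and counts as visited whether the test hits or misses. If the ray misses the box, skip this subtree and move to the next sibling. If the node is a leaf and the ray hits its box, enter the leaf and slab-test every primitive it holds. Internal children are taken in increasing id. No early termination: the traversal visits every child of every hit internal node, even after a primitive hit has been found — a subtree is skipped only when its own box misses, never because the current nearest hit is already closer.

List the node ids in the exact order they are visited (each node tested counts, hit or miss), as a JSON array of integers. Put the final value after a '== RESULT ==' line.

Walk:
N0 x:[36,76] y:[38,81] z:[22,61] -> hit [38,61], descend [1, 7, 8, 13]
  N1 x:[36,53] y:[75,81] z:[32,51] -> miss, prune
  N7 x:[58,76] y:[40,54] z:[22,50] -> miss, prune
  N8 x:[38,54] y:[38,59] z:[26,61] -> hit [38,54], descend [6, 11, 16, 17]
    N6 x:[39,44] y:[54,59] z:[60,61] -> miss, prune
    N11 x:[41,47] y:[51,59] z:[26,40] -> miss, prune
    N16 x:[49,54] y:[44,48] z:[35,37] -> miss, prune
    N17 x:[38,41] y:[38,48] z:[40,43] -> hit [40,41] leaf, test {P3(miss), P9@t=40}
  N13 x:[58,75] y:[59,80] z:[27,53] -> miss, prune

9 AABB tests over nodes [0, 1, 7, 8, 6, 11, 16, 17, 13]; 1 leaf entered; closest P9.

== RESULT ==
[0, 1, 7, 8, 6, 11, 16, 17, 13]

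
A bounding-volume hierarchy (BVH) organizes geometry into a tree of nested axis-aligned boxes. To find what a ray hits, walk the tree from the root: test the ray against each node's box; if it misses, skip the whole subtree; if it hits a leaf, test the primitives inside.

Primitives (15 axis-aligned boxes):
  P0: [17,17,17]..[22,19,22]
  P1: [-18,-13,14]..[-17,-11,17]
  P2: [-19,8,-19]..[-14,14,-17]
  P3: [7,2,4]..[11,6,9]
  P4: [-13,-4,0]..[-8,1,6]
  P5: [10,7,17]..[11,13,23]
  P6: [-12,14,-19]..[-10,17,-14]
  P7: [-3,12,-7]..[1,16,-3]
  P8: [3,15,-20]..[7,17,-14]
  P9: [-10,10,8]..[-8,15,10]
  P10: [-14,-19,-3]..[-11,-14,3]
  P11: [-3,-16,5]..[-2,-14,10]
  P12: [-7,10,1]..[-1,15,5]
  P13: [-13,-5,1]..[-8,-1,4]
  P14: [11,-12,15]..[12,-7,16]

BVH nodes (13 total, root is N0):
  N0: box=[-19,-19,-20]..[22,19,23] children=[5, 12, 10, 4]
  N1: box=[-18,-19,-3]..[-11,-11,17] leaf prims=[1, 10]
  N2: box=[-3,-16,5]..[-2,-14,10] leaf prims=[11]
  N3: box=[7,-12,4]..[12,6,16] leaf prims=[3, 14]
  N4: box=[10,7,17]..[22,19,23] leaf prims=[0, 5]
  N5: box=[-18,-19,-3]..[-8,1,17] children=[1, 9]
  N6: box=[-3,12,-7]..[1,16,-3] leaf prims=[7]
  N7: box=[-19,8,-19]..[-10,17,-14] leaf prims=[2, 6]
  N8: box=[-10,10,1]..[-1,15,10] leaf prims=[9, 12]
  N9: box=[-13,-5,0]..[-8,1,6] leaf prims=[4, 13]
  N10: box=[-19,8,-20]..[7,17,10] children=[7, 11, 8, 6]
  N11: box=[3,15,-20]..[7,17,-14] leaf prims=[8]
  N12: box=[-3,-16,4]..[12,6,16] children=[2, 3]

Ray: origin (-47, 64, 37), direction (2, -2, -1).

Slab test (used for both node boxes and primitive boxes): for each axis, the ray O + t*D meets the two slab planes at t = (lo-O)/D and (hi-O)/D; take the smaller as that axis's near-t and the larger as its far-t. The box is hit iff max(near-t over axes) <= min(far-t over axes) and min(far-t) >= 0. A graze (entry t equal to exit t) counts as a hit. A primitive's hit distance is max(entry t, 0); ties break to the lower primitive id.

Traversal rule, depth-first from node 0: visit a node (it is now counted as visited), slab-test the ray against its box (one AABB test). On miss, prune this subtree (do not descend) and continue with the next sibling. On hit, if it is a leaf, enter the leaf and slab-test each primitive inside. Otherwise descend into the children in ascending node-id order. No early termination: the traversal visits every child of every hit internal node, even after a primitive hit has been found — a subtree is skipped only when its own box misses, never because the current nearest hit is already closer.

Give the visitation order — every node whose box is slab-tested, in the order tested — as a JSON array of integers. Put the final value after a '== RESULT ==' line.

Trace the traversal:
N0 x:[14,69/2] y:[45/2,83/2] z:[14,57] -> hit [45/2,69/2], descend [4, 5, 10, 12]
  N4 x:[57/2,69/2] y:[45/2,57/2] z:[14,20] -> miss, prune
  N5 x:[29/2,39/2] y:[63/2,83/2] z:[20,40] -> miss, prune
  N10 x:[14,27] y:[47/2,28] z:[27,57] -> hit [27,27], descend [6, 7, 8, 11]
    N6 x:[22,24] y:[24,26] z:[40,44] -> miss, prune
    N7 x:[14,37/2] y:[47/2,28] z:[51,56] -> miss, prune
    N8 x:[37/2,23] y:[49/2,27] z:[27,36] -> miss, prune
    N11 x:[25,27] y:[47/2,49/2] z:[51,57] -> miss, prune
  N12 x:[22,59/2] y:[29,40] z:[21,33] -> hit [29,59/2], descend [2, 3]
    N2 x:[22,45/2] y:[39,40] z:[27,32] -> miss, prune
    N3 x:[27,59/2] y:[29,38] z:[21,33] -> hit [29,59/2] leaf, test {P3@t=29, P14(miss)}

Visited [0, 4, 5, 10, 6, 7, 8, 11, 12, 2, 3]. Tests: 11 box, 1 leaf. Nearest: P3.

== RESULT ==
[0, 4, 5, 10, 6, 7, 8, 11, 12, 2, 3]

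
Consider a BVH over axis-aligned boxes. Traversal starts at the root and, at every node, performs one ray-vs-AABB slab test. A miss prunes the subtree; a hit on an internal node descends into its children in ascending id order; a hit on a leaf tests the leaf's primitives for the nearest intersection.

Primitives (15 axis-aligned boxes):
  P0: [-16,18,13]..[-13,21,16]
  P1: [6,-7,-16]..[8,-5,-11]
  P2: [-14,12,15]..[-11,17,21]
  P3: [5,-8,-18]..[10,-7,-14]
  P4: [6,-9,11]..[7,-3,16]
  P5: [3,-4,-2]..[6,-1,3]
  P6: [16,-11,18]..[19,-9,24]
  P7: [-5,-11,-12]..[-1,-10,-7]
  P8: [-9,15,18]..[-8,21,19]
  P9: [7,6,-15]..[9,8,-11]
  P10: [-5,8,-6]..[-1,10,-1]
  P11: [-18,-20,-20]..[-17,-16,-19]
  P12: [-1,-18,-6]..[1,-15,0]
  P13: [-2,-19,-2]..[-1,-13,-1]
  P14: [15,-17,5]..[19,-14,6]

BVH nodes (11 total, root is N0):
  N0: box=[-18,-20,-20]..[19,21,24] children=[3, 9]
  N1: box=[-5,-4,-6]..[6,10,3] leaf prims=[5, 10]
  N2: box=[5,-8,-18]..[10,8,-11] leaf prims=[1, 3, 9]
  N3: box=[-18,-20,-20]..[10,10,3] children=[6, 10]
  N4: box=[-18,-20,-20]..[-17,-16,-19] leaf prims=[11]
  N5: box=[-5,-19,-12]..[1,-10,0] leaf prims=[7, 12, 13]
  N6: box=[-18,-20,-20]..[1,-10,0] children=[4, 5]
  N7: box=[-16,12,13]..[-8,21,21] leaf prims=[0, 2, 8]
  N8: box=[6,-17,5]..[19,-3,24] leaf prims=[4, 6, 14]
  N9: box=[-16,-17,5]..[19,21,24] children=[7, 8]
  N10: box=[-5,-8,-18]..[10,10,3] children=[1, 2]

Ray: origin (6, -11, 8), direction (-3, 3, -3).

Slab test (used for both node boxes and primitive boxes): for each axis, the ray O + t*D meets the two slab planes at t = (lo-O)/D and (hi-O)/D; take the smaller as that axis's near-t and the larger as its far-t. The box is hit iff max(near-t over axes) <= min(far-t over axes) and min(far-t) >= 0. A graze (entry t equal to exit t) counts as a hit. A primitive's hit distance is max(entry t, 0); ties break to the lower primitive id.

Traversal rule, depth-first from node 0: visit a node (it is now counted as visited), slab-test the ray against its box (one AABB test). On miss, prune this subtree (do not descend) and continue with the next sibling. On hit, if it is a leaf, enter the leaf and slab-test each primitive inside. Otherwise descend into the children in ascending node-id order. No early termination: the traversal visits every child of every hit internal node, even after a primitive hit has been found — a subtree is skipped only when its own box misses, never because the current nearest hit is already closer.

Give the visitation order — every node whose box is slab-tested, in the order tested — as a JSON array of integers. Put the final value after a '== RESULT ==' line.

Walk:
N0 x:[-13/3,8] y:[-3,32/3] z:[-16/3,28/3] -> hit [-3,8], descend [3, 9]
  N3 x:[-4/3,8] y:[-3,7] z:[5/3,28/3] -> hit [5/3,7], descend [6, 10]
    N6 x:[5/3,8] y:[-3,1/3] z:[8/3,28/3] -> miss, prune
    N10 x:[-4/3,11/3] y:[1,7] z:[5/3,26/3] -> hit [5/3,11/3], descend [1, 2]
      N1 x:[0,11/3] y:[7/3,7] z:[5/3,14/3] -> hit [7/3,11/3] leaf, test {P5(miss), P10(miss)}
      N2 x:[-4/3,1/3] y:[1,19/3] z:[19/3,26/3] -> miss, prune
  N9 x:[-13/3,22/3] y:[-2,32/3] z:[-16/3,1] -> hit [-2,1], descend [7, 8]
    N7 x:[14/3,22/3] y:[23/3,32/3] z:[-13/3,-5/3] -> miss, prune
    N8 x:[-13/3,0] y:[-2,8/3] z:[-16/3,1] -> hit [-2,0] leaf, test {P4(miss), P6(miss), P14(miss)}

Summary -> nodes [0, 3, 6, 10, 1, 2, 9, 7, 8]; box-tests=9; leaf-entries=2; first=miss

== RESULT ==
[0, 3, 6, 10, 1, 2, 9, 7, 8]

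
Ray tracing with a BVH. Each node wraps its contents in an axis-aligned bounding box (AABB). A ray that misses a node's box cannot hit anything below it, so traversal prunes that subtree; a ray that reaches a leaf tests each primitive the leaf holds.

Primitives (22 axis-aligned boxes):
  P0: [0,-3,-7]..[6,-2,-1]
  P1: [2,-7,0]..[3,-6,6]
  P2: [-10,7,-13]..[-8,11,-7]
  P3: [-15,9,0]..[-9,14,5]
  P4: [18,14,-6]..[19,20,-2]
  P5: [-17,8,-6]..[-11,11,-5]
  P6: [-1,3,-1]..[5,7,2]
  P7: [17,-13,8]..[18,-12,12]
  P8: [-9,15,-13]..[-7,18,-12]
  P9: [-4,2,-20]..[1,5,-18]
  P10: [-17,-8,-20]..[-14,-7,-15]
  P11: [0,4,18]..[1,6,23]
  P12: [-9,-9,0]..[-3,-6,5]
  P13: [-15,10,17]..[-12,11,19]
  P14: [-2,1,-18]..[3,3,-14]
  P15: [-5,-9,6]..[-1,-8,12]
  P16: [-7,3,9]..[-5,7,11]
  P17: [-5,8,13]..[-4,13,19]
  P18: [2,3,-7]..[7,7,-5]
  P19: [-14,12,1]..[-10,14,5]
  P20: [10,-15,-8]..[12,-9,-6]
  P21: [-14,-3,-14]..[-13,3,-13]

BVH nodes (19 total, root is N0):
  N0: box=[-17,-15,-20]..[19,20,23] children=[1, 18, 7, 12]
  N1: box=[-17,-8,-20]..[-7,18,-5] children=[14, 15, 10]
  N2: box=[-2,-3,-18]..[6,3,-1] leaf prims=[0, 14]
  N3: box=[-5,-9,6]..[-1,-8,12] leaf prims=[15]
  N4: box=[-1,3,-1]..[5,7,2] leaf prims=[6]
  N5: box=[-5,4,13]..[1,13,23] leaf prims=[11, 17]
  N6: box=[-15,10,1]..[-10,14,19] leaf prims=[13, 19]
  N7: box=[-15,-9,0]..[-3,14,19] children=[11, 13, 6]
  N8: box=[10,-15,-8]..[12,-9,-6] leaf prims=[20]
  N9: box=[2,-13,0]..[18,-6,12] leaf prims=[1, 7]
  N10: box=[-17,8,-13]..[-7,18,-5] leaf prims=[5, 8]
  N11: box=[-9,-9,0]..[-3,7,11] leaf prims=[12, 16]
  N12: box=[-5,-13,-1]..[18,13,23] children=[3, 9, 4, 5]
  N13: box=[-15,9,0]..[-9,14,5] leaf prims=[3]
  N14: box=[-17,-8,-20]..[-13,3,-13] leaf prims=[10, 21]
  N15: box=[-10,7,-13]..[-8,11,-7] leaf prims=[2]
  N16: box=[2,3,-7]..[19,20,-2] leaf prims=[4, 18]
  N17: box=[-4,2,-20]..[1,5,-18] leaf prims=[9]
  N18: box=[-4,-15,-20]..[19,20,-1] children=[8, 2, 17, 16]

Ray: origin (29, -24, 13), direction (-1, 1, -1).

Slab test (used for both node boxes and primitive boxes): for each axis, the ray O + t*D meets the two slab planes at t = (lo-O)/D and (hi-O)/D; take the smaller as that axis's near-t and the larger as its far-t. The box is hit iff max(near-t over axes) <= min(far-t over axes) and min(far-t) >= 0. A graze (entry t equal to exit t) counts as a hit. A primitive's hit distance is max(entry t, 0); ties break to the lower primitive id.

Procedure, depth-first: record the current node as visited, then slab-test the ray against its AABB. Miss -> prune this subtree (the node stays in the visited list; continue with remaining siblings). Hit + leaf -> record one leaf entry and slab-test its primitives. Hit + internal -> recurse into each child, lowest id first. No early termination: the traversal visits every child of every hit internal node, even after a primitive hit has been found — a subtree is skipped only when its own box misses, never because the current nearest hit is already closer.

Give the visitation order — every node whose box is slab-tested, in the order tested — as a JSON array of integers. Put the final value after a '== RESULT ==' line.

Walk:
N0 x:[10,46] y:[9,44] z:[-10,33] -> hit [10,33], descend [1, 7, 12, 18]
  N1 x:[36,46] y:[16,42] z:[18,33] -> miss, prune
  N7 x:[32,44] y:[15,38] z:[-6,13] -> miss, prune
  N12 x:[11,34] y:[11,37] z:[-10,14] -> hit [11,14], descend [3, 4, 5, 9]
    N3 x:[30,34] y:[15,16] z:[1,7] -> miss, prune
    N4 x:[24,30] y:[27,31] z:[11,14] -> miss, prune
    N5 x:[28,34] y:[28,37] z:[-10,0] -> miss, prune
    N9 x:[11,27] y:[11,18] z:[1,13] -> hit [11,13] leaf, test {P1(miss), P7(miss)}
  N18 x:[10,33] y:[9,44] z:[14,33] -> hit [14,33], descend [2, 8, 16, 17]
    N2 x:[23,31] y:[21,27] z:[14,31] -> hit [23,27] leaf, test {P0(miss), P14@t=27}
    N8 x:[17,19] y:[9,15] z:[19,21] -> miss, prune
    N16 x:[10,27] y:[27,44] z:[15,20] -> miss, prune
    N17 x:[28,33] y:[26,29] z:[31,33] -> miss, prune

Visited [0, 1, 7, 12, 3, 4, 5, 9, 18, 2, 8, 16, 17]. Tests: 13 box, 2 leaf. Nearest: P14.

== RESULT ==
[0, 1, 7, 12, 3, 4, 5, 9, 18, 2, 8, 16, 17]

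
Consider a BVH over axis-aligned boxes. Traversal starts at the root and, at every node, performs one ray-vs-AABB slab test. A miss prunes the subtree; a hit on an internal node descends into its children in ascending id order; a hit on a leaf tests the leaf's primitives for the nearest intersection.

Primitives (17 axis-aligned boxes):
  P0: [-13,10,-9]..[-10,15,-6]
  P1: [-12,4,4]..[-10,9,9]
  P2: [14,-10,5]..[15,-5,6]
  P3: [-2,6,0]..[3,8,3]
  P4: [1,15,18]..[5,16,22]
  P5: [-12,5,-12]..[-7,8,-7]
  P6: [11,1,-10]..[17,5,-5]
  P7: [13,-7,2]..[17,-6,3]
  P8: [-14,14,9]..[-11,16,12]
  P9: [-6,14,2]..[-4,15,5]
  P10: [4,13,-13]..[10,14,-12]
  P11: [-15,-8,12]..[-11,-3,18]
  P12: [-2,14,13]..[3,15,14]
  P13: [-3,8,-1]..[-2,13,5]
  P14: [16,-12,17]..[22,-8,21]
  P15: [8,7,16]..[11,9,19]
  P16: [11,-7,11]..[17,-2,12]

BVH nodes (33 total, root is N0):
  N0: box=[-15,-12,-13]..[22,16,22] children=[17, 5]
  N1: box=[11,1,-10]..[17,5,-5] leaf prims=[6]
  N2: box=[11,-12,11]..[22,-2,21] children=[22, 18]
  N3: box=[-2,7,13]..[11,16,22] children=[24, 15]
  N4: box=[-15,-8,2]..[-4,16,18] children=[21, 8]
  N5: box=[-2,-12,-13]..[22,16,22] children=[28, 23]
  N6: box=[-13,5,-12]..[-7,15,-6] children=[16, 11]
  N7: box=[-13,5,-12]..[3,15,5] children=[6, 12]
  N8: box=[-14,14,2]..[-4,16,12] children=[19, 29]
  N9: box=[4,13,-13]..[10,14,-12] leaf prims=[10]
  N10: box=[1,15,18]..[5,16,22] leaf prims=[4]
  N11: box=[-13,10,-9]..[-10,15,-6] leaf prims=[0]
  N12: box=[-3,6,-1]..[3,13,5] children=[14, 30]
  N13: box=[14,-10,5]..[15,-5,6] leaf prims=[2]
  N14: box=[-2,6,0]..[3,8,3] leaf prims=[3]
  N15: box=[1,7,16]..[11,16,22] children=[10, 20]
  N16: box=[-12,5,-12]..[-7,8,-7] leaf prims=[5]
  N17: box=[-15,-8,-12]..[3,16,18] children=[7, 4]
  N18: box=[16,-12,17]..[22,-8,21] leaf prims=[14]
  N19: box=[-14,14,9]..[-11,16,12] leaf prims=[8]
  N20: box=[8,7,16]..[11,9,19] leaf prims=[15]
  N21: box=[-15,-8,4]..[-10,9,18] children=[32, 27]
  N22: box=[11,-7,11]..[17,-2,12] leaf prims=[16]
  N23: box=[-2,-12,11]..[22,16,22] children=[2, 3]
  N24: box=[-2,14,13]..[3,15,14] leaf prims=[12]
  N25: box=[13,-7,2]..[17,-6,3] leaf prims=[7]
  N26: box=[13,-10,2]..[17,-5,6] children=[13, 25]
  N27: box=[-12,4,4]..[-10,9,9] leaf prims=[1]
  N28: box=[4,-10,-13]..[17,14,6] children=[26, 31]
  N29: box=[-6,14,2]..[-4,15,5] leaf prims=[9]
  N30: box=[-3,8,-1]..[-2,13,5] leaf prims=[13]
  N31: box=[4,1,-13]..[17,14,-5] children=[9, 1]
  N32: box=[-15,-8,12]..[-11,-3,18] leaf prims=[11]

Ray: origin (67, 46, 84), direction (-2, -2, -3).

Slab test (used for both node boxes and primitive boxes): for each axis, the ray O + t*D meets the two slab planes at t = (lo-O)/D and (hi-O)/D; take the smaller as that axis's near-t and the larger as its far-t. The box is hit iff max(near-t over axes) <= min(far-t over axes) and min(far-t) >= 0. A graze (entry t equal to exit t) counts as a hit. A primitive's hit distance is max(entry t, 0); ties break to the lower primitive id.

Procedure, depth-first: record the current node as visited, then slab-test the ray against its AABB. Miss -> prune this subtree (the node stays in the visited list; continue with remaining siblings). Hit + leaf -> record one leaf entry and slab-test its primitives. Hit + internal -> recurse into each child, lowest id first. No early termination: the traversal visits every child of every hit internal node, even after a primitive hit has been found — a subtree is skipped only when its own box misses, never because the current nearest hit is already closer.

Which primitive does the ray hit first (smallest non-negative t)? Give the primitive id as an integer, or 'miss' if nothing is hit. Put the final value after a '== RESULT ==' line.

Traverse from the root:
N0 x:[45/2,41] y:[15,29] z:[62/3,97/3] -> hit [45/2,29], descend [5, 17]
  N5 x:[45/2,69/2] y:[15,29] z:[62/3,97/3] -> hit [45/2,29], descend [23, 28]
    N23 x:[45/2,69/2] y:[15,29] z:[62/3,73/3] -> hit [45/2,73/3], descend [2, 3]
      N2 x:[45/2,28] y:[24,29] z:[21,73/3] -> hit [24,73/3], descend [18, 22]
        N18 x:[45/2,51/2] y:[27,29] z:[21,67/3] -> miss, prune
        N22 x:[25,28] y:[24,53/2] z:[24,73/3] -> miss, prune
      N3 x:[28,69/2] y:[15,39/2] z:[62/3,71/3] -> miss, prune
    N28 x:[25,63/2] y:[16,28] z:[26,97/3] -> hit [26,28], descend [26, 31]
      N26 x:[25,27] y:[51/2,28] z:[26,82/3] -> hit [26,27], descend [13, 25]
        N13 x:[26,53/2] y:[51/2,28] z:[26,79/3] -> hit [26,79/3] leaf, test {P2@t=26}
        N25 x:[25,27] y:[26,53/2] z:[27,82/3] -> miss, prune
      N31 x:[25,63/2] y:[16,45/2] z:[89/3,97/3] -> miss, prune
  N17 x:[32,41] y:[15,27] z:[22,32] -> miss, prune

order=[0, 5, 23, 2, 18, 22, 3, 28, 26, 13, 25, 31, 17]  |boxes|=13  |leaves|=1  hit=P2

== RESULT ==
2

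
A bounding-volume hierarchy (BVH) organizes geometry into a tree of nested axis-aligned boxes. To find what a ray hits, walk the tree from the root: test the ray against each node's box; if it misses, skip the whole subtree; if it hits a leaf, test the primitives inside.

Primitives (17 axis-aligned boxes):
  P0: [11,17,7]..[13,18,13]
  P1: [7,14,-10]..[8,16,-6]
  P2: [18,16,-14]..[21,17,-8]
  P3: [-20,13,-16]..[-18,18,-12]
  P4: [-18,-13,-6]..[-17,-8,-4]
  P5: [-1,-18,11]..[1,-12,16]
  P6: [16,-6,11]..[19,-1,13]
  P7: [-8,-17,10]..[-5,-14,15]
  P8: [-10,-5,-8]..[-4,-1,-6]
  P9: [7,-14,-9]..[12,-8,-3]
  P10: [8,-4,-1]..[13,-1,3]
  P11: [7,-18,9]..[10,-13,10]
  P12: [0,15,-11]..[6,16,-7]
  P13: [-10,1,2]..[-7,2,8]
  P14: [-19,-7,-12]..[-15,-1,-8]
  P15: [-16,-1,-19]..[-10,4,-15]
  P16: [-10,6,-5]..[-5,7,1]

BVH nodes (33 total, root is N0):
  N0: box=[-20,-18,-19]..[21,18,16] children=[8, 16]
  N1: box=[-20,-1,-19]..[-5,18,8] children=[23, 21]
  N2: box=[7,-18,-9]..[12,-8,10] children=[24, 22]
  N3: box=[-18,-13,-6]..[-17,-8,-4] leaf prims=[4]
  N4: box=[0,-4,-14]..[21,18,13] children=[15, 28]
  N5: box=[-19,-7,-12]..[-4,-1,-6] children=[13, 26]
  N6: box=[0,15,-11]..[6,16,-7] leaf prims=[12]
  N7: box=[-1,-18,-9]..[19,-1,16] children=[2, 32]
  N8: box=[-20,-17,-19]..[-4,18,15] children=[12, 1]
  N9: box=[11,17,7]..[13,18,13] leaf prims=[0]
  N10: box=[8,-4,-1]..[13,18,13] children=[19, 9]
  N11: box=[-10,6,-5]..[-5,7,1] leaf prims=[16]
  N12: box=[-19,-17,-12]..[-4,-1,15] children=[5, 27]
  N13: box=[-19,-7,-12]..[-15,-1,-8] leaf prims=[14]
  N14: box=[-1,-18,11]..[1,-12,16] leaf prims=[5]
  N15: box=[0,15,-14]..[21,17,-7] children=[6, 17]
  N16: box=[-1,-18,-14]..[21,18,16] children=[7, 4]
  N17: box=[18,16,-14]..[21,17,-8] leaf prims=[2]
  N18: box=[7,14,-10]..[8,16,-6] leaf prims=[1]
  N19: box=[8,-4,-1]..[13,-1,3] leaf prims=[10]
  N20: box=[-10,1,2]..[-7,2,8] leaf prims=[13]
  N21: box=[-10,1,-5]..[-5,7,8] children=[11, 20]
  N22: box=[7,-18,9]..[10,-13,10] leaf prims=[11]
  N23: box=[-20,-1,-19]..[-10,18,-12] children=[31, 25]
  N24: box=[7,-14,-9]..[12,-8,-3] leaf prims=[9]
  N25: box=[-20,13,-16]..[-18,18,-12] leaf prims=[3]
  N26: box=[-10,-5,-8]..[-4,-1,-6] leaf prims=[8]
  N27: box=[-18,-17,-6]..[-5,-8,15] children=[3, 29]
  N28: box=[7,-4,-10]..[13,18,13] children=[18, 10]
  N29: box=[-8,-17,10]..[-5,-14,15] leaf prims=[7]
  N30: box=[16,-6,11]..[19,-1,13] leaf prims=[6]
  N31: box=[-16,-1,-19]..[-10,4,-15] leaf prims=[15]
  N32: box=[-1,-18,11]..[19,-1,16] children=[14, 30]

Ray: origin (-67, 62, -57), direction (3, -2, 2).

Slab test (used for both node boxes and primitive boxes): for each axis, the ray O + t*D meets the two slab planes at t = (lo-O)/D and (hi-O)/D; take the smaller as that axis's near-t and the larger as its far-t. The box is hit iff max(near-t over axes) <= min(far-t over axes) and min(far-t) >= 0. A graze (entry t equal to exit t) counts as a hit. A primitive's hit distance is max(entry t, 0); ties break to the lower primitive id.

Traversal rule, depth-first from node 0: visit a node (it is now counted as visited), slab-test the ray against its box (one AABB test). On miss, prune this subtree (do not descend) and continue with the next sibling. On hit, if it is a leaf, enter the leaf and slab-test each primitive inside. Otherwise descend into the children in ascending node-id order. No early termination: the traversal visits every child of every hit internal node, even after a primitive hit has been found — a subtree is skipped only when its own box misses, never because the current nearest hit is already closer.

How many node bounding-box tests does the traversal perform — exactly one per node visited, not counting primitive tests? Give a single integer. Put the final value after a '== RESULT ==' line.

Traverse from the root:
N0 x:[47/3,88/3] y:[22,40] z:[19,73/2] -> hit [22,88/3], descend [8, 16]
  N8 x:[47/3,21] y:[22,79/2] z:[19,36] -> miss, prune
  N16 x:[22,88/3] y:[22,40] z:[43/2,73/2] -> hit [22,88/3], descend [4, 7]
    N4 x:[67/3,88/3] y:[22,33] z:[43/2,35] -> hit [67/3,88/3], descend [15, 28]
      N15 x:[67/3,88/3] y:[45/2,47/2] z:[43/2,25] -> hit [45/2,47/2], descend [6, 17]
        N6 x:[67/3,73/3] y:[23,47/2] z:[23,25] -> hit [23,47/2] leaf, test {P12@t=23}
        N17 x:[85/3,88/3] y:[45/2,23] z:[43/2,49/2] -> miss, prune
      N28 x:[74/3,80/3] y:[22,33] z:[47/2,35] -> hit [74/3,80/3], descend [10, 18]
        N10 x:[25,80/3] y:[22,33] z:[28,35] -> miss, prune
        N18 x:[74/3,25] y:[23,24] z:[47/2,51/2] -> miss, prune
    N7 x:[22,86/3] y:[63/2,40] z:[24,73/2] -> miss, prune

order=[0, 8, 16, 4, 15, 6, 17, 28, 10, 18, 7]  |boxes|=11  |leaves|=1  hit=P12

== RESULT ==
11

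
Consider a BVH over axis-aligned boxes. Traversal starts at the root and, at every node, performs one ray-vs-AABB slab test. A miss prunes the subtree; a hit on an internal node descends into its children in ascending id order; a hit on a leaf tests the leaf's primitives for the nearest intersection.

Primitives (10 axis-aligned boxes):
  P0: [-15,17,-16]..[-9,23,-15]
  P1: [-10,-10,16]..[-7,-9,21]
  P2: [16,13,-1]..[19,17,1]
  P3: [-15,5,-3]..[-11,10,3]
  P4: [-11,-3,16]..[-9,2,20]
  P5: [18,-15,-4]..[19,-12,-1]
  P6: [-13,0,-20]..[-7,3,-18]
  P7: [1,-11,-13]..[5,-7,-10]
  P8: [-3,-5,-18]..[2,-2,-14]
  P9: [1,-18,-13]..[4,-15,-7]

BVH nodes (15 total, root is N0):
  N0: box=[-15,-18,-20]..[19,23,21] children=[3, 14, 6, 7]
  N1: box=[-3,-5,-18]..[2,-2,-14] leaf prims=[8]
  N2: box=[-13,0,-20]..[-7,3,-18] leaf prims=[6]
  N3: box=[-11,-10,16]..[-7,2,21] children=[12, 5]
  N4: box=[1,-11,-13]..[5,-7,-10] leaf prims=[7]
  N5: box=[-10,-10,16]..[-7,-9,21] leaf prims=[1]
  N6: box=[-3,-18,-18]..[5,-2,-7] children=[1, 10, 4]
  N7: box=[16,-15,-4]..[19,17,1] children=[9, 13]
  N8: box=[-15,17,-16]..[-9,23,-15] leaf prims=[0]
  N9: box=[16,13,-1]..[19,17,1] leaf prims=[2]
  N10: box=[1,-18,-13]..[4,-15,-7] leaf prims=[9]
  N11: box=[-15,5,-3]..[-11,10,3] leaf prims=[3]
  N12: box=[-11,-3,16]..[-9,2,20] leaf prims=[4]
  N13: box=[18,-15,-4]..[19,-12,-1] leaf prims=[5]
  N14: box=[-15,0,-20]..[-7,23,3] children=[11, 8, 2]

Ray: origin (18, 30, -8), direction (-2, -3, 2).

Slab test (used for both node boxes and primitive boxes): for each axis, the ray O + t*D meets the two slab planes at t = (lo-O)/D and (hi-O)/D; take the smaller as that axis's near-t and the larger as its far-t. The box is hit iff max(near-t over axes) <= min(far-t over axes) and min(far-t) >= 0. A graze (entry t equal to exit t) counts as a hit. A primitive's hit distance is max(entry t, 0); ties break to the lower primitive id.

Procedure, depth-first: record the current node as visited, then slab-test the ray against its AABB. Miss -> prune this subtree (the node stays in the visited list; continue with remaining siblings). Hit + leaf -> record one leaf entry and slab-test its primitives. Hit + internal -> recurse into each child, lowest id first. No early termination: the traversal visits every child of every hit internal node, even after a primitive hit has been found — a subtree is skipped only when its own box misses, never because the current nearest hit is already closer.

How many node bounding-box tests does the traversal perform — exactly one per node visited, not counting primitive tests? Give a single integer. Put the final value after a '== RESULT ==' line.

Traverse from the root:
N0 x:[-1/2,33/2] y:[7/3,16] z:[-6,29/2] -> hit [7/3,29/2], descend [3, 6, 7, 14]
  N3 x:[25/2,29/2] y:[28/3,40/3] z:[12,29/2] -> hit [25/2,40/3], descend [5, 12]
    N5 x:[25/2,14] y:[13,40/3] z:[12,29/2] -> hit [13,40/3] leaf, test {P1@t=13}
    N12 x:[27/2,29/2] y:[28/3,11] z:[12,14] -> miss, prune
  N6 x:[13/2,21/2] y:[32/3,16] z:[-5,1/2] -> miss, prune
  N7 x:[-1/2,1] y:[13/3,15] z:[2,9/2] -> miss, prune
  N14 x:[25/2,33/2] y:[7/3,10] z:[-6,11/2] -> miss, prune

Summary -> nodes [0, 3, 5, 12, 6, 7, 14]; box-tests=7; leaf-entries=1; first=P1

== RESULT ==
7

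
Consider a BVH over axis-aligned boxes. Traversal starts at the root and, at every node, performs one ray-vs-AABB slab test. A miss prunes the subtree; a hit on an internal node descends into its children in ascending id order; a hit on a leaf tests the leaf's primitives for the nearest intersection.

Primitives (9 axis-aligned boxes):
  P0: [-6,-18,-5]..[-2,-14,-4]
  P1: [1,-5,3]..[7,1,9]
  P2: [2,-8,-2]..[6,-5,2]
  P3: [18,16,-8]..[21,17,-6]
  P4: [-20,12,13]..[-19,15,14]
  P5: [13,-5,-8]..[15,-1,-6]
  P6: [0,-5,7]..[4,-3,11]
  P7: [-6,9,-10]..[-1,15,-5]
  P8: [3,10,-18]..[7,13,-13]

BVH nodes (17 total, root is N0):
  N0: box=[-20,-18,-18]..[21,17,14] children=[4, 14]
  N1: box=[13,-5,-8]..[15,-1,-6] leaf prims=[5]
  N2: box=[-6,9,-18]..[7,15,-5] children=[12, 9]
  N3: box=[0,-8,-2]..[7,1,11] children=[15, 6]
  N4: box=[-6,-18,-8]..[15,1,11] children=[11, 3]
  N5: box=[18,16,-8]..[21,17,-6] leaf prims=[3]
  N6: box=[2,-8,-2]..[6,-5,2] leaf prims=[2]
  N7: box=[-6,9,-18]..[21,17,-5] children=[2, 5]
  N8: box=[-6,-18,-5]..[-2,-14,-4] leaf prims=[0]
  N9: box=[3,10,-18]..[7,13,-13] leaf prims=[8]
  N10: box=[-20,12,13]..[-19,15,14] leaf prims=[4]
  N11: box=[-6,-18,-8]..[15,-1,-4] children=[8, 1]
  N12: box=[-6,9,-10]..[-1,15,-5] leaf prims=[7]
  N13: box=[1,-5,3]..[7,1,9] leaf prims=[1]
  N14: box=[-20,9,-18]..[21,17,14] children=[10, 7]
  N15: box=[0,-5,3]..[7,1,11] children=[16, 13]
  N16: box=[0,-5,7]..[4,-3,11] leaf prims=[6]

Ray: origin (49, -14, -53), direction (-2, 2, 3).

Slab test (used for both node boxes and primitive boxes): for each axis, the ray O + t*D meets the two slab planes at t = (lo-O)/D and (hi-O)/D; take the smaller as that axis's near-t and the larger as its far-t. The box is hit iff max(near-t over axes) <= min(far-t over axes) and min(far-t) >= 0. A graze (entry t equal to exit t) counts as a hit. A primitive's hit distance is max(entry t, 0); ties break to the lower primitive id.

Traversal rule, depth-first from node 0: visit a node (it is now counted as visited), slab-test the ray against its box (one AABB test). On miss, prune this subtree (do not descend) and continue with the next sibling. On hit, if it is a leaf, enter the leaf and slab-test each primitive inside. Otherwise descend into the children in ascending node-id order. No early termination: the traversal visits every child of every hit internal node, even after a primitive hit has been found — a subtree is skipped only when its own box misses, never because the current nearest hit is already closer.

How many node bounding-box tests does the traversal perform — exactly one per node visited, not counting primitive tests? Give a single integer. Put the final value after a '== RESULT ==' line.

Trace the traversal:
N0 x:[14,69/2] y:[-2,31/2] z:[35/3,67/3] -> hit [14,31/2], descend [4, 14]
  N4 x:[17,55/2] y:[-2,15/2] z:[15,64/3] -> miss, prune
  N14 x:[14,69/2] y:[23/2,31/2] z:[35/3,67/3] -> hit [14,31/2], descend [7, 10]
    N7 x:[14,55/2] y:[23/2,31/2] z:[35/3,16] -> hit [14,31/2], descend [2, 5]
      N2 x:[21,55/2] y:[23/2,29/2] z:[35/3,16] -> miss, prune
      N5 x:[14,31/2] y:[15,31/2] z:[15,47/3] -> hit [15,31/2] leaf, test {P3@t=15}
    N10 x:[34,69/2] y:[13,29/2] z:[22,67/3] -> miss, prune

Summary -> nodes [0, 4, 14, 7, 2, 5, 10]; box-tests=7; leaf-entries=1; first=P3

== RESULT ==
7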